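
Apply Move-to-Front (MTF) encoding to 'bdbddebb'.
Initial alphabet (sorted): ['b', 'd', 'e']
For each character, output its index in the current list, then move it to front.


MTF encoding:
'b': index 0 in ['b', 'd', 'e'] -> ['b', 'd', 'e']
'd': index 1 in ['b', 'd', 'e'] -> ['d', 'b', 'e']
'b': index 1 in ['d', 'b', 'e'] -> ['b', 'd', 'e']
'd': index 1 in ['b', 'd', 'e'] -> ['d', 'b', 'e']
'd': index 0 in ['d', 'b', 'e'] -> ['d', 'b', 'e']
'e': index 2 in ['d', 'b', 'e'] -> ['e', 'd', 'b']
'b': index 2 in ['e', 'd', 'b'] -> ['b', 'e', 'd']
'b': index 0 in ['b', 'e', 'd'] -> ['b', 'e', 'd']


Output: [0, 1, 1, 1, 0, 2, 2, 0]


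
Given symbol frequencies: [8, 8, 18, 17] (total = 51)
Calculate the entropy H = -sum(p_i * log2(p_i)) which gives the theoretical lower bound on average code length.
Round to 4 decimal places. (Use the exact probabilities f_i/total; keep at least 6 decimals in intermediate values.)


Per-symbol terms -p_i * log2(p_i) with p_i = f_i/51:
  p = 8/51 = 0.156863: log2(p) = -2.672425, -p*log2(p) = 0.419204
  p = 8/51 = 0.156863: log2(p) = -2.672425, -p*log2(p) = 0.419204
  p = 18/51 = 0.352941: log2(p) = -1.502500, -p*log2(p) = 0.530294
  p = 17/51 = 0.333333: log2(p) = -1.584963, -p*log2(p) = 0.528321
H = 0.419204 + 0.419204 + 0.530294 + 0.528321 = 1.897023

H = 1.897 bits/symbol


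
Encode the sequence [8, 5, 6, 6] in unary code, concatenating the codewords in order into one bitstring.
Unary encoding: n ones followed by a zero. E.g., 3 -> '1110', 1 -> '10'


Encode each number as n ones followed by a terminating 0:
  8 -> 111111110 (9 bits)
  5 -> 111110 (6 bits)
  6 -> 1111110 (7 bits)
  6 -> 1111110 (7 bits)
Total length = 9 + 6 + 7 + 7 = 29 bits.

Unary([8, 5, 6, 6]) = 11111111011111011111101111110 (29 bits)


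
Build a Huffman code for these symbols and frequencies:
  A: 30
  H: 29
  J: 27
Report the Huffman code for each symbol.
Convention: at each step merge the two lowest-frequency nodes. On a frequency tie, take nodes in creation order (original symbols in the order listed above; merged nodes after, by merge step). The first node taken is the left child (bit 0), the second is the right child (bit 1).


Huffman tree construction:
Step 1: Merge J(27) + H(29) = 56
Step 2: Merge A(30) + (J+H)(56) = 86
Read each symbol's code off the tree from the root (left child = 0, right child = 1).

Codes:
  A: 0 (length 1)
  H: 11 (length 2)
  J: 10 (length 2)
Average code length: 142/86 = 1.6512 bits/symbol


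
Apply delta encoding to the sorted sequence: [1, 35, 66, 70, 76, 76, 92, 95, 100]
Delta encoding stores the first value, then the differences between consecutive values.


First value: 1
Deltas:
  35 - 1 = 34
  66 - 35 = 31
  70 - 66 = 4
  76 - 70 = 6
  76 - 76 = 0
  92 - 76 = 16
  95 - 92 = 3
  100 - 95 = 5


Delta encoded: [1, 34, 31, 4, 6, 0, 16, 3, 5]


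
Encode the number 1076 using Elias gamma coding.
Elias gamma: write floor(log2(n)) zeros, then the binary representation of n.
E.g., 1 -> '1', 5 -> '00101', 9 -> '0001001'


num_bits = floor(log2(1076)) + 1 = 11
leading_zeros = num_bits - 1 = 10
binary(1076) = 10000110100

Elias gamma(1076) = '0000000000' + '10000110100' = 000000000010000110100 (21 bits)


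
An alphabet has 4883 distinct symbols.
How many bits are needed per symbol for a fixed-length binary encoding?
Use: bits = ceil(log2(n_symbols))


log2(4883) = 12.2536
Bracket: 2^12 = 4096 < 4883 <= 2^13 = 8192
So ceil(log2(4883)) = 13

bits = ceil(log2(4883)) = ceil(12.2536) = 13 bits


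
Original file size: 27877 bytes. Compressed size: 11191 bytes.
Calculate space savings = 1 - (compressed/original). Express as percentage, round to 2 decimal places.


ratio = compressed/original = 11191/27877 = 0.401442
savings = 1 - ratio = 1 - 0.401442 = 0.598558
as a percentage: 0.598558 * 100 = 59.86%

Space savings = 1 - 11191/27877 = 59.86%


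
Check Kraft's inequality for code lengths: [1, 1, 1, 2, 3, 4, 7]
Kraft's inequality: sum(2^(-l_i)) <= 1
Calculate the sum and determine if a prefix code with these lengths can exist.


Sum = 2^(-1) + 2^(-1) + 2^(-1) + 2^(-2) + 2^(-3) + 2^(-4) + 2^(-7)
    = 0.5 + 0.5 + 0.5 + 0.25 + 0.125 + 0.0625 + 0.0078125
    = 249/128 = 1.9453125
Since 1.9453125 > 1, Kraft's inequality is NOT satisfied.
A prefix code with these lengths CANNOT exist.

Kraft sum = 1.9453125. Not satisfied.


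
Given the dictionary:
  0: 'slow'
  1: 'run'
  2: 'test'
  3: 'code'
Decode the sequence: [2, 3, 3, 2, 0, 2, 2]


Look up each index in the dictionary:
  2 -> 'test'
  3 -> 'code'
  3 -> 'code'
  2 -> 'test'
  0 -> 'slow'
  2 -> 'test'
  2 -> 'test'

Decoded: "test code code test slow test test"


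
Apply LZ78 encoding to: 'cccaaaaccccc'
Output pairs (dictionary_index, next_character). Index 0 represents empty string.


LZ78 encoding steps:
Dictionary: {0: ''}
Step 1: w='' (idx 0), next='c' -> output (0, 'c'), add 'c' as idx 1
Step 2: w='c' (idx 1), next='c' -> output (1, 'c'), add 'cc' as idx 2
Step 3: w='' (idx 0), next='a' -> output (0, 'a'), add 'a' as idx 3
Step 4: w='a' (idx 3), next='a' -> output (3, 'a'), add 'aa' as idx 4
Step 5: w='a' (idx 3), next='c' -> output (3, 'c'), add 'ac' as idx 5
Step 6: w='cc' (idx 2), next='c' -> output (2, 'c'), add 'ccc' as idx 6
Step 7: w='c' (idx 1), end of input -> output (1, '')


Encoded: [(0, 'c'), (1, 'c'), (0, 'a'), (3, 'a'), (3, 'c'), (2, 'c'), (1, '')]


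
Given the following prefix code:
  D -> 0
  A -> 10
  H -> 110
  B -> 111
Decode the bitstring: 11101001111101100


Decoding step by step:
Bits 111 -> B
Bits 0 -> D
Bits 10 -> A
Bits 0 -> D
Bits 111 -> B
Bits 110 -> H
Bits 110 -> H
Bits 0 -> D


Decoded message: BDADBHHD


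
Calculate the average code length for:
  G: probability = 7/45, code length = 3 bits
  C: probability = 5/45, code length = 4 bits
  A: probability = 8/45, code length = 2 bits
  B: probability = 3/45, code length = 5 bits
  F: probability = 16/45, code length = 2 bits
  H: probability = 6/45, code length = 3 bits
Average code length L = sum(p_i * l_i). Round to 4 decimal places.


Weighted contributions p_i * l_i:
  G: (7/45) * 3 = 21/45
  C: (5/45) * 4 = 20/45
  A: (8/45) * 2 = 16/45
  B: (3/45) * 5 = 15/45
  F: (16/45) * 2 = 32/45
  H: (6/45) * 3 = 18/45
Sum = (21 + 20 + 16 + 15 + 32 + 18)/45 = 122/45

L = 122/45 = 2.7111 bits/symbol


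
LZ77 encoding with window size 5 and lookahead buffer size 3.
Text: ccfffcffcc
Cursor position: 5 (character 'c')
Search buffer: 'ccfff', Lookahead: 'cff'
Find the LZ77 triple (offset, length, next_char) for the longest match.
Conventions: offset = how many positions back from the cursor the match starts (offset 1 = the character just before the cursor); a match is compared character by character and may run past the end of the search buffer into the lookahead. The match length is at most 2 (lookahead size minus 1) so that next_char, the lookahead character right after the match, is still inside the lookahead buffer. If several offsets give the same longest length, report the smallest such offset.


Try each offset into the search buffer:
  offset=1 (pos 4, char 'f'): match length 0
  offset=2 (pos 3, char 'f'): match length 0
  offset=3 (pos 2, char 'f'): match length 0
  offset=4 (pos 1, char 'c'): match length 2
  offset=5 (pos 0, char 'c'): match length 1
Longest match has length 2 at offset 4.
next_char = character at position 5 + 2 = 7 -> 'f'

Best match: offset=4, length=2 (matching 'cf' starting at position 1)
LZ77 triple: (4, 2, 'f')


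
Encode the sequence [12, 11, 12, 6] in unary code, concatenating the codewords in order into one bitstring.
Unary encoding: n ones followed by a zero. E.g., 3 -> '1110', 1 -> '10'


Encode each number as n ones followed by a terminating 0:
  12 -> 1111111111110 (13 bits)
  11 -> 111111111110 (12 bits)
  12 -> 1111111111110 (13 bits)
  6 -> 1111110 (7 bits)
Total length = 13 + 12 + 13 + 7 = 45 bits.

Unary([12, 11, 12, 6]) = 111111111111011111111111011111111111101111110 (45 bits)


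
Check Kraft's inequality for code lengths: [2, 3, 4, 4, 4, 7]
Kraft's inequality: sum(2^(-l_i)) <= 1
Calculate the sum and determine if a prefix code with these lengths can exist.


Sum = 2^(-2) + 2^(-3) + 2^(-4) + 2^(-4) + 2^(-4) + 2^(-7)
    = 0.25 + 0.125 + 0.0625 + 0.0625 + 0.0625 + 0.0078125
    = 73/128 = 0.5703125
Since 0.5703125 <= 1, Kraft's inequality IS satisfied.
A prefix code with these lengths CAN exist.

Kraft sum = 0.5703125. Satisfied.


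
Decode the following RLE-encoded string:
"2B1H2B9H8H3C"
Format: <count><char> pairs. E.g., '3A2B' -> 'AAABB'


Expanding each <count><char> pair:
  2B -> 'BB'
  1H -> 'H'
  2B -> 'BB'
  9H -> 'HHHHHHHHH'
  8H -> 'HHHHHHHH'
  3C -> 'CCC'

Decoded = BBHBBHHHHHHHHHHHHHHHHHCCC


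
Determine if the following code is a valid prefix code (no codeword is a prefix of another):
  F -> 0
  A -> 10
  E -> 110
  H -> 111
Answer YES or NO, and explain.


Checking each pair (does one codeword prefix another?):
  F='0' vs A='10': no prefix
  F='0' vs E='110': no prefix
  F='0' vs H='111': no prefix
  A='10' vs F='0': no prefix
  A='10' vs E='110': no prefix
  A='10' vs H='111': no prefix
  E='110' vs F='0': no prefix
  E='110' vs A='10': no prefix
  E='110' vs H='111': no prefix
  H='111' vs F='0': no prefix
  H='111' vs A='10': no prefix
  H='111' vs E='110': no prefix
No violation found over all pairs.

YES -- this is a valid prefix code. No codeword is a prefix of any other codeword.


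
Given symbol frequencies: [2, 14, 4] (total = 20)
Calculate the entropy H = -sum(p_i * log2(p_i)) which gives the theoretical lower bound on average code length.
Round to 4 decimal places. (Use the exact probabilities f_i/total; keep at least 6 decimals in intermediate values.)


Per-symbol terms -p_i * log2(p_i) with p_i = f_i/20:
  p = 2/20 = 0.100000: log2(p) = -3.321928, -p*log2(p) = 0.332193
  p = 14/20 = 0.700000: log2(p) = -0.514573, -p*log2(p) = 0.360201
  p = 4/20 = 0.200000: log2(p) = -2.321928, -p*log2(p) = 0.464386
H = 0.332193 + 0.360201 + 0.464386 = 1.156780

H = 1.1568 bits/symbol


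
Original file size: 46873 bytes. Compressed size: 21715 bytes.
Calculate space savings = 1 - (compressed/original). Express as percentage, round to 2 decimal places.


ratio = compressed/original = 21715/46873 = 0.463273
savings = 1 - ratio = 1 - 0.463273 = 0.536727
as a percentage: 0.536727 * 100 = 53.67%

Space savings = 1 - 21715/46873 = 53.67%


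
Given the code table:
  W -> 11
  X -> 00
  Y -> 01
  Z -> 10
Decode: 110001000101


Decoding:
11 -> W
00 -> X
01 -> Y
00 -> X
01 -> Y
01 -> Y


Result: WXYXYY


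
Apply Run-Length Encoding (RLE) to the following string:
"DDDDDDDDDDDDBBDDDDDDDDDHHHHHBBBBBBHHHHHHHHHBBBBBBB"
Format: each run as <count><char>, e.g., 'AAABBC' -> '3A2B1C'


Scanning runs left to right:
  i=0: run of 'D' x 12 -> '12D'
  i=12: run of 'B' x 2 -> '2B'
  i=14: run of 'D' x 9 -> '9D'
  i=23: run of 'H' x 5 -> '5H'
  i=28: run of 'B' x 6 -> '6B'
  i=34: run of 'H' x 9 -> '9H'
  i=43: run of 'B' x 7 -> '7B'

RLE = 12D2B9D5H6B9H7B


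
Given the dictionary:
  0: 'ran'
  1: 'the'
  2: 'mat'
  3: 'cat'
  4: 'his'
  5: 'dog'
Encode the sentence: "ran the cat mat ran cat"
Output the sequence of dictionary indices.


Look up each word in the dictionary:
  'ran' -> 0
  'the' -> 1
  'cat' -> 3
  'mat' -> 2
  'ran' -> 0
  'cat' -> 3

Encoded: [0, 1, 3, 2, 0, 3]


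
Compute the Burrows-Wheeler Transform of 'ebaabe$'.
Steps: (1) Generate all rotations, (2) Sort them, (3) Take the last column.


Rotations (sorted):
  0: $ebaabe -> last char: e
  1: aabe$eb -> last char: b
  2: abe$eba -> last char: a
  3: baabe$e -> last char: e
  4: be$ebaa -> last char: a
  5: e$ebaab -> last char: b
  6: ebaabe$ -> last char: $


BWT = ebaeab$


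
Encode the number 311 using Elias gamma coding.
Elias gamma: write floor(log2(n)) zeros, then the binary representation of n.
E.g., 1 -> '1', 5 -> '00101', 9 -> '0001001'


num_bits = floor(log2(311)) + 1 = 9
leading_zeros = num_bits - 1 = 8
binary(311) = 100110111

Elias gamma(311) = '00000000' + '100110111' = 00000000100110111 (17 bits)


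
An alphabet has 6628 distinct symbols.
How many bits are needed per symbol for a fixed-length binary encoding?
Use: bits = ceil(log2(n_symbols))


log2(6628) = 12.6944
Bracket: 2^12 = 4096 < 6628 <= 2^13 = 8192
So ceil(log2(6628)) = 13

bits = ceil(log2(6628)) = ceil(12.6944) = 13 bits


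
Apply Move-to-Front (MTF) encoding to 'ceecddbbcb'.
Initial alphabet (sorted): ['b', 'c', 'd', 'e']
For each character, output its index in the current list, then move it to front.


MTF encoding:
'c': index 1 in ['b', 'c', 'd', 'e'] -> ['c', 'b', 'd', 'e']
'e': index 3 in ['c', 'b', 'd', 'e'] -> ['e', 'c', 'b', 'd']
'e': index 0 in ['e', 'c', 'b', 'd'] -> ['e', 'c', 'b', 'd']
'c': index 1 in ['e', 'c', 'b', 'd'] -> ['c', 'e', 'b', 'd']
'd': index 3 in ['c', 'e', 'b', 'd'] -> ['d', 'c', 'e', 'b']
'd': index 0 in ['d', 'c', 'e', 'b'] -> ['d', 'c', 'e', 'b']
'b': index 3 in ['d', 'c', 'e', 'b'] -> ['b', 'd', 'c', 'e']
'b': index 0 in ['b', 'd', 'c', 'e'] -> ['b', 'd', 'c', 'e']
'c': index 2 in ['b', 'd', 'c', 'e'] -> ['c', 'b', 'd', 'e']
'b': index 1 in ['c', 'b', 'd', 'e'] -> ['b', 'c', 'd', 'e']


Output: [1, 3, 0, 1, 3, 0, 3, 0, 2, 1]


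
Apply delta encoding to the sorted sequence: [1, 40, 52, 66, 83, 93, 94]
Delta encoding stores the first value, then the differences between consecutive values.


First value: 1
Deltas:
  40 - 1 = 39
  52 - 40 = 12
  66 - 52 = 14
  83 - 66 = 17
  93 - 83 = 10
  94 - 93 = 1


Delta encoded: [1, 39, 12, 14, 17, 10, 1]


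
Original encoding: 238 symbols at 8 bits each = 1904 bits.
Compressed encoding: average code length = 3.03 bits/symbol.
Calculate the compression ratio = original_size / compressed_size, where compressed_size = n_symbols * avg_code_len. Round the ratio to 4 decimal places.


original_size = n_symbols * orig_bits = 238 * 8 = 1904 bits
compressed_size = n_symbols * avg_code_len = 238 * 3.03 = 721.14 bits
ratio = original_size / compressed_size = 1904 / 721.14 = 2.6403

Compression ratio = 2.6403


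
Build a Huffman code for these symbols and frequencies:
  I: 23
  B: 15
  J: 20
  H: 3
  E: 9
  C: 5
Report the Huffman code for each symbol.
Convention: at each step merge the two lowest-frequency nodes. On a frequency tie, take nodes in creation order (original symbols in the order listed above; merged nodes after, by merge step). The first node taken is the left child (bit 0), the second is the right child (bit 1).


Huffman tree construction:
Step 1: Merge H(3) + C(5) = 8
Step 2: Merge (H+C)(8) + E(9) = 17
Step 3: Merge B(15) + ((H+C)+E)(17) = 32
Step 4: Merge J(20) + I(23) = 43
Step 5: Merge (B+((H+C)+E))(32) + (J+I)(43) = 75
Read each symbol's code off the tree from the root (left child = 0, right child = 1).

Codes:
  I: 11 (length 2)
  B: 00 (length 2)
  J: 10 (length 2)
  H: 0100 (length 4)
  E: 011 (length 3)
  C: 0101 (length 4)
Average code length: 175/75 = 2.3333 bits/symbol


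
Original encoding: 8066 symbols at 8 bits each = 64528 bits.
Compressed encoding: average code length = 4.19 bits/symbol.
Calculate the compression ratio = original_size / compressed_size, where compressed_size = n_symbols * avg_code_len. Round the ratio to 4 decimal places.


original_size = n_symbols * orig_bits = 8066 * 8 = 64528 bits
compressed_size = n_symbols * avg_code_len = 8066 * 4.19 = 33796.54 bits
ratio = original_size / compressed_size = 64528 / 33796.54 = 1.9093

Compression ratio = 1.9093


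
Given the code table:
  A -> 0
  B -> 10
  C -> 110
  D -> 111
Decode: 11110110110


Decoding:
111 -> D
10 -> B
110 -> C
110 -> C


Result: DBCC


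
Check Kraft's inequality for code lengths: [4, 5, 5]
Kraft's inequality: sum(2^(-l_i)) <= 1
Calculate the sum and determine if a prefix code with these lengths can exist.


Sum = 2^(-4) + 2^(-5) + 2^(-5)
    = 0.0625 + 0.03125 + 0.03125
    = 4/32 = 0.125
Since 0.125 <= 1, Kraft's inequality IS satisfied.
A prefix code with these lengths CAN exist.

Kraft sum = 0.125. Satisfied.


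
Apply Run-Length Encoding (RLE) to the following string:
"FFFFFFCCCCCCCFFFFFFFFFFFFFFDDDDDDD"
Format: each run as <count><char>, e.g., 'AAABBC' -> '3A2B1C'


Scanning runs left to right:
  i=0: run of 'F' x 6 -> '6F'
  i=6: run of 'C' x 7 -> '7C'
  i=13: run of 'F' x 14 -> '14F'
  i=27: run of 'D' x 7 -> '7D'

RLE = 6F7C14F7D


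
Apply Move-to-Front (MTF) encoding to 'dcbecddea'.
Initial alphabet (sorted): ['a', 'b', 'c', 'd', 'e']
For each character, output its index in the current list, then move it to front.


MTF encoding:
'd': index 3 in ['a', 'b', 'c', 'd', 'e'] -> ['d', 'a', 'b', 'c', 'e']
'c': index 3 in ['d', 'a', 'b', 'c', 'e'] -> ['c', 'd', 'a', 'b', 'e']
'b': index 3 in ['c', 'd', 'a', 'b', 'e'] -> ['b', 'c', 'd', 'a', 'e']
'e': index 4 in ['b', 'c', 'd', 'a', 'e'] -> ['e', 'b', 'c', 'd', 'a']
'c': index 2 in ['e', 'b', 'c', 'd', 'a'] -> ['c', 'e', 'b', 'd', 'a']
'd': index 3 in ['c', 'e', 'b', 'd', 'a'] -> ['d', 'c', 'e', 'b', 'a']
'd': index 0 in ['d', 'c', 'e', 'b', 'a'] -> ['d', 'c', 'e', 'b', 'a']
'e': index 2 in ['d', 'c', 'e', 'b', 'a'] -> ['e', 'd', 'c', 'b', 'a']
'a': index 4 in ['e', 'd', 'c', 'b', 'a'] -> ['a', 'e', 'd', 'c', 'b']


Output: [3, 3, 3, 4, 2, 3, 0, 2, 4]


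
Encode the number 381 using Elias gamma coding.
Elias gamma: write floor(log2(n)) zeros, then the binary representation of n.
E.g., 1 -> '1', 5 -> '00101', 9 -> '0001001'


num_bits = floor(log2(381)) + 1 = 9
leading_zeros = num_bits - 1 = 8
binary(381) = 101111101

Elias gamma(381) = '00000000' + '101111101' = 00000000101111101 (17 bits)


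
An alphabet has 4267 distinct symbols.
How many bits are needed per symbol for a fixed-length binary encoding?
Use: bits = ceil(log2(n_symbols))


log2(4267) = 12.059
Bracket: 2^12 = 4096 < 4267 <= 2^13 = 8192
So ceil(log2(4267)) = 13

bits = ceil(log2(4267)) = ceil(12.059) = 13 bits


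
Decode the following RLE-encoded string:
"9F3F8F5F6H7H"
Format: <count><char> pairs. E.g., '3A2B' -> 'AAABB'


Expanding each <count><char> pair:
  9F -> 'FFFFFFFFF'
  3F -> 'FFF'
  8F -> 'FFFFFFFF'
  5F -> 'FFFFF'
  6H -> 'HHHHHH'
  7H -> 'HHHHHHH'

Decoded = FFFFFFFFFFFFFFFFFFFFFFFFFHHHHHHHHHHHHH


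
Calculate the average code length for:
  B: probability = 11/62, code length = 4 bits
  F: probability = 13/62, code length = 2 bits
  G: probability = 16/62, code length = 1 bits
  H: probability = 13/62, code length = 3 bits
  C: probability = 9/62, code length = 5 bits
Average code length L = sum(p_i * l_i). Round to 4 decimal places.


Weighted contributions p_i * l_i:
  B: (11/62) * 4 = 44/62
  F: (13/62) * 2 = 26/62
  G: (16/62) * 1 = 16/62
  H: (13/62) * 3 = 39/62
  C: (9/62) * 5 = 45/62
Sum = (44 + 26 + 16 + 39 + 45)/62 = 170/62

L = 170/62 = 2.7419 bits/symbol


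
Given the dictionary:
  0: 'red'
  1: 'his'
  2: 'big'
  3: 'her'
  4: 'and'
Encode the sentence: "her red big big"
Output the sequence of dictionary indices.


Look up each word in the dictionary:
  'her' -> 3
  'red' -> 0
  'big' -> 2
  'big' -> 2

Encoded: [3, 0, 2, 2]


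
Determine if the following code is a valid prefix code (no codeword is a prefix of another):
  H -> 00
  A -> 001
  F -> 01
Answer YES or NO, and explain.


Checking each pair (does one codeword prefix another?):
  H='00' vs A='001': prefix -- VIOLATION

NO -- this is NOT a valid prefix code. H (00) is a prefix of A (001).


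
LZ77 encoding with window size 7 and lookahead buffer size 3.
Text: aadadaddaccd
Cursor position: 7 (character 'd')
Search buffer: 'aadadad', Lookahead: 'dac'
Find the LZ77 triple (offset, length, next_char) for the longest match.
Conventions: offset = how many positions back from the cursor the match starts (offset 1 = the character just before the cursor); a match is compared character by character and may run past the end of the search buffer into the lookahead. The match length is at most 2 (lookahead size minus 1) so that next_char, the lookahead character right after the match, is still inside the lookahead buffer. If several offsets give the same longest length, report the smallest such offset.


Try each offset into the search buffer:
  offset=1 (pos 6, char 'd'): match length 1
  offset=2 (pos 5, char 'a'): match length 0
  offset=3 (pos 4, char 'd'): match length 2
  offset=4 (pos 3, char 'a'): match length 0
  offset=5 (pos 2, char 'd'): match length 2
  offset=6 (pos 1, char 'a'): match length 0
  offset=7 (pos 0, char 'a'): match length 0
Longest match has length 2, found at offsets 3, 5; take the smallest, offset 3.
next_char = character at position 7 + 2 = 9 -> 'c'

Best match: offset=3, length=2 (matching 'da' starting at position 4)
LZ77 triple: (3, 2, 'c')


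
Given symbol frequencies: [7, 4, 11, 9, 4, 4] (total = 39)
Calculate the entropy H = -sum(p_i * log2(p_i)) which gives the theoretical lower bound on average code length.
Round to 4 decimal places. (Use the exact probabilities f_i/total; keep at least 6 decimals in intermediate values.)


Per-symbol terms -p_i * log2(p_i) with p_i = f_i/39:
  p = 7/39 = 0.179487: log2(p) = -2.478047, -p*log2(p) = 0.444778
  p = 4/39 = 0.102564: log2(p) = -3.285402, -p*log2(p) = 0.336964
  p = 11/39 = 0.282051: log2(p) = -1.825971, -p*log2(p) = 0.515017
  p = 9/39 = 0.230769: log2(p) = -2.115477, -p*log2(p) = 0.488187
  p = 4/39 = 0.102564: log2(p) = -3.285402, -p*log2(p) = 0.336964
  p = 4/39 = 0.102564: log2(p) = -3.285402, -p*log2(p) = 0.336964
H = 0.444778 + 0.336964 + 0.515017 + 0.488187 + 0.336964 + 0.336964 = 2.458874

H = 2.4589 bits/symbol


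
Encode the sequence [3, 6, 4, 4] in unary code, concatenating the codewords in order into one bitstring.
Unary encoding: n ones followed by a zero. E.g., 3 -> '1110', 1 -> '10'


Encode each number as n ones followed by a terminating 0:
  3 -> 1110 (4 bits)
  6 -> 1111110 (7 bits)
  4 -> 11110 (5 bits)
  4 -> 11110 (5 bits)
Total length = 4 + 7 + 5 + 5 = 21 bits.

Unary([3, 6, 4, 4]) = 111011111101111011110 (21 bits)


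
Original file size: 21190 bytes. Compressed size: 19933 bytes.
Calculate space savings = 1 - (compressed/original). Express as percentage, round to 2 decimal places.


ratio = compressed/original = 19933/21190 = 0.94068
savings = 1 - ratio = 1 - 0.94068 = 0.05932
as a percentage: 0.05932 * 100 = 5.93%

Space savings = 1 - 19933/21190 = 5.93%


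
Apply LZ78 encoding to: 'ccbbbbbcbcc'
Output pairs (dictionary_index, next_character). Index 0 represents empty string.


LZ78 encoding steps:
Dictionary: {0: ''}
Step 1: w='' (idx 0), next='c' -> output (0, 'c'), add 'c' as idx 1
Step 2: w='c' (idx 1), next='b' -> output (1, 'b'), add 'cb' as idx 2
Step 3: w='' (idx 0), next='b' -> output (0, 'b'), add 'b' as idx 3
Step 4: w='b' (idx 3), next='b' -> output (3, 'b'), add 'bb' as idx 4
Step 5: w='b' (idx 3), next='c' -> output (3, 'c'), add 'bc' as idx 5
Step 6: w='bc' (idx 5), next='c' -> output (5, 'c'), add 'bcc' as idx 6


Encoded: [(0, 'c'), (1, 'b'), (0, 'b'), (3, 'b'), (3, 'c'), (5, 'c')]


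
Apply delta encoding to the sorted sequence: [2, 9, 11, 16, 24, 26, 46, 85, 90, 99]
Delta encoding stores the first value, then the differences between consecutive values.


First value: 2
Deltas:
  9 - 2 = 7
  11 - 9 = 2
  16 - 11 = 5
  24 - 16 = 8
  26 - 24 = 2
  46 - 26 = 20
  85 - 46 = 39
  90 - 85 = 5
  99 - 90 = 9


Delta encoded: [2, 7, 2, 5, 8, 2, 20, 39, 5, 9]


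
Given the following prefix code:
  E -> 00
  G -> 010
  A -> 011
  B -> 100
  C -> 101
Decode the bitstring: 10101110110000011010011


Decoding step by step:
Bits 101 -> C
Bits 011 -> A
Bits 101 -> C
Bits 100 -> B
Bits 00 -> E
Bits 011 -> A
Bits 010 -> G
Bits 011 -> A


Decoded message: CACBEAGA


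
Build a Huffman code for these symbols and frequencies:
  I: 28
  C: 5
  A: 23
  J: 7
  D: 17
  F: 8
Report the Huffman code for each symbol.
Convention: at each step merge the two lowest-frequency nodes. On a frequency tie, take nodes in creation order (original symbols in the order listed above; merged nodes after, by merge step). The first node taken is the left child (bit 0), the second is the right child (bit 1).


Huffman tree construction:
Step 1: Merge C(5) + J(7) = 12
Step 2: Merge F(8) + (C+J)(12) = 20
Step 3: Merge D(17) + (F+(C+J))(20) = 37
Step 4: Merge A(23) + I(28) = 51
Step 5: Merge (D+(F+(C+J)))(37) + (A+I)(51) = 88
Read each symbol's code off the tree from the root (left child = 0, right child = 1).

Codes:
  I: 11 (length 2)
  C: 0110 (length 4)
  A: 10 (length 2)
  J: 0111 (length 4)
  D: 00 (length 2)
  F: 010 (length 3)
Average code length: 208/88 = 2.3636 bits/symbol


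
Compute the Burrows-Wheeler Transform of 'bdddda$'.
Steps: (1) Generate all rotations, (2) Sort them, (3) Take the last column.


Rotations (sorted):
  0: $bdddda -> last char: a
  1: a$bdddd -> last char: d
  2: bdddda$ -> last char: $
  3: da$bddd -> last char: d
  4: dda$bdd -> last char: d
  5: ddda$bd -> last char: d
  6: dddda$b -> last char: b


BWT = ad$dddb


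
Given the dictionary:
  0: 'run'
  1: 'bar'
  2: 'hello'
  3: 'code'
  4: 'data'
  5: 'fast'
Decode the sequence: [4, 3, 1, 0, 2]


Look up each index in the dictionary:
  4 -> 'data'
  3 -> 'code'
  1 -> 'bar'
  0 -> 'run'
  2 -> 'hello'

Decoded: "data code bar run hello"


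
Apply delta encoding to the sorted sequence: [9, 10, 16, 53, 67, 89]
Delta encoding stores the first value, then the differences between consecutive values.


First value: 9
Deltas:
  10 - 9 = 1
  16 - 10 = 6
  53 - 16 = 37
  67 - 53 = 14
  89 - 67 = 22


Delta encoded: [9, 1, 6, 37, 14, 22]


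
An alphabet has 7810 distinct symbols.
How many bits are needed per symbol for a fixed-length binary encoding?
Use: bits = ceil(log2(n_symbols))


log2(7810) = 12.9311
Bracket: 2^12 = 4096 < 7810 <= 2^13 = 8192
So ceil(log2(7810)) = 13

bits = ceil(log2(7810)) = ceil(12.9311) = 13 bits


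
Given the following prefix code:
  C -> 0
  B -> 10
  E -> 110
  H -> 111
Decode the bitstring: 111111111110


Decoding step by step:
Bits 111 -> H
Bits 111 -> H
Bits 111 -> H
Bits 110 -> E


Decoded message: HHHE


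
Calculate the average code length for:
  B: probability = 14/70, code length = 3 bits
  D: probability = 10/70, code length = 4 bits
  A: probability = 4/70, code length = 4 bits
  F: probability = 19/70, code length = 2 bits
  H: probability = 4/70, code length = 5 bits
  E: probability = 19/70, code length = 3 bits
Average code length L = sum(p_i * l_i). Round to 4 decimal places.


Weighted contributions p_i * l_i:
  B: (14/70) * 3 = 42/70
  D: (10/70) * 4 = 40/70
  A: (4/70) * 4 = 16/70
  F: (19/70) * 2 = 38/70
  H: (4/70) * 5 = 20/70
  E: (19/70) * 3 = 57/70
Sum = (42 + 40 + 16 + 38 + 20 + 57)/70 = 213/70

L = 213/70 = 3.0429 bits/symbol


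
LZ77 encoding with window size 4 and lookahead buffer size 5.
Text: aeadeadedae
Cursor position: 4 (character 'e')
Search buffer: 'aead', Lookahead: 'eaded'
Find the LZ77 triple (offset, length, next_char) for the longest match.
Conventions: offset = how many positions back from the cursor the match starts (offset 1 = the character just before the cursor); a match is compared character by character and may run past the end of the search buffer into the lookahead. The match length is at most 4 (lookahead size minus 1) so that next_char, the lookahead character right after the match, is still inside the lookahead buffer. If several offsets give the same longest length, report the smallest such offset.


Try each offset into the search buffer:
  offset=1 (pos 3, char 'd'): match length 0
  offset=2 (pos 2, char 'a'): match length 0
  offset=3 (pos 1, char 'e'): match length 4
  offset=4 (pos 0, char 'a'): match length 0
Longest match has length 4 at offset 3.
next_char = character at position 4 + 4 = 8 -> 'd'

Best match: offset=3, length=4 (matching 'eade' starting at position 1)
LZ77 triple: (3, 4, 'd')


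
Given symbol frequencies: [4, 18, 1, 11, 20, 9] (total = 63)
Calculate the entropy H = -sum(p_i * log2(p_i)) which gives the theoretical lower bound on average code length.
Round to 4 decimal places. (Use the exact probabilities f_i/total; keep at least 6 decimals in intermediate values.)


Per-symbol terms -p_i * log2(p_i) with p_i = f_i/63:
  p = 4/63 = 0.063492: log2(p) = -3.977280, -p*log2(p) = 0.252526
  p = 18/63 = 0.285714: log2(p) = -1.807355, -p*log2(p) = 0.516387
  p = 1/63 = 0.015873: log2(p) = -5.977280, -p*log2(p) = 0.094877
  p = 11/63 = 0.174603: log2(p) = -2.517848, -p*log2(p) = 0.439624
  p = 20/63 = 0.317460: log2(p) = -1.655352, -p*log2(p) = 0.525509
  p = 9/63 = 0.142857: log2(p) = -2.807355, -p*log2(p) = 0.401051
H = 0.252526 + 0.516387 + 0.094877 + 0.439624 + 0.525509 + 0.401051 = 2.229974

H = 2.23 bits/symbol


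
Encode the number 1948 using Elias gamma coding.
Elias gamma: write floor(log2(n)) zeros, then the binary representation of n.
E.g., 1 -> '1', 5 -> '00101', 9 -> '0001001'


num_bits = floor(log2(1948)) + 1 = 11
leading_zeros = num_bits - 1 = 10
binary(1948) = 11110011100

Elias gamma(1948) = '0000000000' + '11110011100' = 000000000011110011100 (21 bits)


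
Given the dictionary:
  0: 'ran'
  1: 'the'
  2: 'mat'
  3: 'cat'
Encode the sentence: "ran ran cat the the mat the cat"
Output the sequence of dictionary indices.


Look up each word in the dictionary:
  'ran' -> 0
  'ran' -> 0
  'cat' -> 3
  'the' -> 1
  'the' -> 1
  'mat' -> 2
  'the' -> 1
  'cat' -> 3

Encoded: [0, 0, 3, 1, 1, 2, 1, 3]


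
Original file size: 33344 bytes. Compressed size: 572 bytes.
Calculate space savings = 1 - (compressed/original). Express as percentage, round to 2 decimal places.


ratio = compressed/original = 572/33344 = 0.017155
savings = 1 - ratio = 1 - 0.017155 = 0.982845
as a percentage: 0.982845 * 100 = 98.28%

Space savings = 1 - 572/33344 = 98.28%


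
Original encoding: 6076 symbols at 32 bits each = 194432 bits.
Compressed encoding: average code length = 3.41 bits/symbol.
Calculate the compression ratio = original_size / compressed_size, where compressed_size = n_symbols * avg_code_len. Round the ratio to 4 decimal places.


original_size = n_symbols * orig_bits = 6076 * 32 = 194432 bits
compressed_size = n_symbols * avg_code_len = 6076 * 3.41 = 20719.16 bits
ratio = original_size / compressed_size = 194432 / 20719.16 = 9.3842

Compression ratio = 9.3842


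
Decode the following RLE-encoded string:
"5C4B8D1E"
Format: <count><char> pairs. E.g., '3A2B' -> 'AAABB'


Expanding each <count><char> pair:
  5C -> 'CCCCC'
  4B -> 'BBBB'
  8D -> 'DDDDDDDD'
  1E -> 'E'

Decoded = CCCCCBBBBDDDDDDDDE


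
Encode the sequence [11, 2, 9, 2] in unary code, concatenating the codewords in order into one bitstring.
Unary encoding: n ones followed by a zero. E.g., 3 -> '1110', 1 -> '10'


Encode each number as n ones followed by a terminating 0:
  11 -> 111111111110 (12 bits)
  2 -> 110 (3 bits)
  9 -> 1111111110 (10 bits)
  2 -> 110 (3 bits)
Total length = 12 + 3 + 10 + 3 = 28 bits.

Unary([11, 2, 9, 2]) = 1111111111101101111111110110 (28 bits)


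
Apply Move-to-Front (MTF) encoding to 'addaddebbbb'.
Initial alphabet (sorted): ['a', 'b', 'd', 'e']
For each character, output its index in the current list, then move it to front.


MTF encoding:
'a': index 0 in ['a', 'b', 'd', 'e'] -> ['a', 'b', 'd', 'e']
'd': index 2 in ['a', 'b', 'd', 'e'] -> ['d', 'a', 'b', 'e']
'd': index 0 in ['d', 'a', 'b', 'e'] -> ['d', 'a', 'b', 'e']
'a': index 1 in ['d', 'a', 'b', 'e'] -> ['a', 'd', 'b', 'e']
'd': index 1 in ['a', 'd', 'b', 'e'] -> ['d', 'a', 'b', 'e']
'd': index 0 in ['d', 'a', 'b', 'e'] -> ['d', 'a', 'b', 'e']
'e': index 3 in ['d', 'a', 'b', 'e'] -> ['e', 'd', 'a', 'b']
'b': index 3 in ['e', 'd', 'a', 'b'] -> ['b', 'e', 'd', 'a']
'b': index 0 in ['b', 'e', 'd', 'a'] -> ['b', 'e', 'd', 'a']
'b': index 0 in ['b', 'e', 'd', 'a'] -> ['b', 'e', 'd', 'a']
'b': index 0 in ['b', 'e', 'd', 'a'] -> ['b', 'e', 'd', 'a']


Output: [0, 2, 0, 1, 1, 0, 3, 3, 0, 0, 0]


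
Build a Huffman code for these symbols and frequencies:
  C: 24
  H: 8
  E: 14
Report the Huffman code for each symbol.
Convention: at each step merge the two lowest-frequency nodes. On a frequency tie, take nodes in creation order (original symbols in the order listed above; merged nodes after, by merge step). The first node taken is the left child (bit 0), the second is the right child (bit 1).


Huffman tree construction:
Step 1: Merge H(8) + E(14) = 22
Step 2: Merge (H+E)(22) + C(24) = 46
Read each symbol's code off the tree from the root (left child = 0, right child = 1).

Codes:
  C: 1 (length 1)
  H: 00 (length 2)
  E: 01 (length 2)
Average code length: 68/46 = 1.4783 bits/symbol


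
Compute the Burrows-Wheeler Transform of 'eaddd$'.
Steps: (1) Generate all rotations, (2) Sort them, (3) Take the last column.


Rotations (sorted):
  0: $eaddd -> last char: d
  1: addd$e -> last char: e
  2: d$eadd -> last char: d
  3: dd$ead -> last char: d
  4: ddd$ea -> last char: a
  5: eaddd$ -> last char: $


BWT = dedda$


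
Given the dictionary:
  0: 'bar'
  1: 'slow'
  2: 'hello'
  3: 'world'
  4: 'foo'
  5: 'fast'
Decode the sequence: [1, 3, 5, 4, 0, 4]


Look up each index in the dictionary:
  1 -> 'slow'
  3 -> 'world'
  5 -> 'fast'
  4 -> 'foo'
  0 -> 'bar'
  4 -> 'foo'

Decoded: "slow world fast foo bar foo"


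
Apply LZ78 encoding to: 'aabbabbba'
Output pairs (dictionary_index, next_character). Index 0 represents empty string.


LZ78 encoding steps:
Dictionary: {0: ''}
Step 1: w='' (idx 0), next='a' -> output (0, 'a'), add 'a' as idx 1
Step 2: w='a' (idx 1), next='b' -> output (1, 'b'), add 'ab' as idx 2
Step 3: w='' (idx 0), next='b' -> output (0, 'b'), add 'b' as idx 3
Step 4: w='ab' (idx 2), next='b' -> output (2, 'b'), add 'abb' as idx 4
Step 5: w='b' (idx 3), next='a' -> output (3, 'a'), add 'ba' as idx 5


Encoded: [(0, 'a'), (1, 'b'), (0, 'b'), (2, 'b'), (3, 'a')]


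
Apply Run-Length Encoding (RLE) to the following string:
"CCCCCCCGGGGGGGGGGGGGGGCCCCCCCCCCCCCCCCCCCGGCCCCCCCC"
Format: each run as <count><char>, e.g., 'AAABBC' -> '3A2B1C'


Scanning runs left to right:
  i=0: run of 'C' x 7 -> '7C'
  i=7: run of 'G' x 15 -> '15G'
  i=22: run of 'C' x 19 -> '19C'
  i=41: run of 'G' x 2 -> '2G'
  i=43: run of 'C' x 8 -> '8C'

RLE = 7C15G19C2G8C


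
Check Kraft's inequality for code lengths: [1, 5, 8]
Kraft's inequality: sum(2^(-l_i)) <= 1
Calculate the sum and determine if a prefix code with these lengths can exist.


Sum = 2^(-1) + 2^(-5) + 2^(-8)
    = 0.5 + 0.03125 + 0.00390625
    = 137/256 = 0.53515625
Since 0.53515625 <= 1, Kraft's inequality IS satisfied.
A prefix code with these lengths CAN exist.

Kraft sum = 0.53515625. Satisfied.


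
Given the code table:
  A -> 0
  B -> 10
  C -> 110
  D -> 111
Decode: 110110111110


Decoding:
110 -> C
110 -> C
111 -> D
110 -> C


Result: CCDC


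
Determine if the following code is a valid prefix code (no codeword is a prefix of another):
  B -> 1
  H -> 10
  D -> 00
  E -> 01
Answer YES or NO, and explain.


Checking each pair (does one codeword prefix another?):
  B='1' vs H='10': prefix -- VIOLATION

NO -- this is NOT a valid prefix code. B (1) is a prefix of H (10).


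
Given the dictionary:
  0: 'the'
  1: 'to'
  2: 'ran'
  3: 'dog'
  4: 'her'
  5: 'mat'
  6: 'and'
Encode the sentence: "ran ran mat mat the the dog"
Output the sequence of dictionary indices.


Look up each word in the dictionary:
  'ran' -> 2
  'ran' -> 2
  'mat' -> 5
  'mat' -> 5
  'the' -> 0
  'the' -> 0
  'dog' -> 3

Encoded: [2, 2, 5, 5, 0, 0, 3]


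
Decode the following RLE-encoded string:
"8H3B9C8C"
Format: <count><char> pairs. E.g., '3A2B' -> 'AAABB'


Expanding each <count><char> pair:
  8H -> 'HHHHHHHH'
  3B -> 'BBB'
  9C -> 'CCCCCCCCC'
  8C -> 'CCCCCCCC'

Decoded = HHHHHHHHBBBCCCCCCCCCCCCCCCCC


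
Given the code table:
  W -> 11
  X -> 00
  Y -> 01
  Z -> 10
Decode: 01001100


Decoding:
01 -> Y
00 -> X
11 -> W
00 -> X


Result: YXWX


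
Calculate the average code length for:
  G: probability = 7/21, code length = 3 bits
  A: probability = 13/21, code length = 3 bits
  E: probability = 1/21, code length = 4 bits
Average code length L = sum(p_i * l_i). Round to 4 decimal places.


Weighted contributions p_i * l_i:
  G: (7/21) * 3 = 21/21
  A: (13/21) * 3 = 39/21
  E: (1/21) * 4 = 4/21
Sum = (21 + 39 + 4)/21 = 64/21

L = 64/21 = 3.0476 bits/symbol


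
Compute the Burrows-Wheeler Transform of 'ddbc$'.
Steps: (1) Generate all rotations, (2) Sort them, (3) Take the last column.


Rotations (sorted):
  0: $ddbc -> last char: c
  1: bc$dd -> last char: d
  2: c$ddb -> last char: b
  3: dbc$d -> last char: d
  4: ddbc$ -> last char: $


BWT = cdbd$


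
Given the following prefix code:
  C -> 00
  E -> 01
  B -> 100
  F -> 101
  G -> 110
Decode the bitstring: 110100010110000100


Decoding step by step:
Bits 110 -> G
Bits 100 -> B
Bits 01 -> E
Bits 01 -> E
Bits 100 -> B
Bits 00 -> C
Bits 100 -> B


Decoded message: GBEEBCB


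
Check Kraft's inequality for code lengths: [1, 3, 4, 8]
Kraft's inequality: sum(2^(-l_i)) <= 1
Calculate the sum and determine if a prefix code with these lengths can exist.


Sum = 2^(-1) + 2^(-3) + 2^(-4) + 2^(-8)
    = 0.5 + 0.125 + 0.0625 + 0.00390625
    = 177/256 = 0.69140625
Since 0.69140625 <= 1, Kraft's inequality IS satisfied.
A prefix code with these lengths CAN exist.

Kraft sum = 0.69140625. Satisfied.


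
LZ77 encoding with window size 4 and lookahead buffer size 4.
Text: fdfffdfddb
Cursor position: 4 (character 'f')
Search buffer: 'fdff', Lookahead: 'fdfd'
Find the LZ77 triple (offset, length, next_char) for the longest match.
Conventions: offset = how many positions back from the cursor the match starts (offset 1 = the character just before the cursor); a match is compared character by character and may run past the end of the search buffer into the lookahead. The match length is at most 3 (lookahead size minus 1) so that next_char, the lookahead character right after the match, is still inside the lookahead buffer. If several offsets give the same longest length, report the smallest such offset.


Try each offset into the search buffer:
  offset=1 (pos 3, char 'f'): match length 1
  offset=2 (pos 2, char 'f'): match length 1
  offset=3 (pos 1, char 'd'): match length 0
  offset=4 (pos 0, char 'f'): match length 3
Longest match has length 3 at offset 4.
next_char = character at position 4 + 3 = 7 -> 'd'

Best match: offset=4, length=3 (matching 'fdf' starting at position 0)
LZ77 triple: (4, 3, 'd')


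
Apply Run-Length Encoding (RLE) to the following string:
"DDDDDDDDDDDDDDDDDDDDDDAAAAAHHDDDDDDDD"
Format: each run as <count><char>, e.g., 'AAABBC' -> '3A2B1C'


Scanning runs left to right:
  i=0: run of 'D' x 22 -> '22D'
  i=22: run of 'A' x 5 -> '5A'
  i=27: run of 'H' x 2 -> '2H'
  i=29: run of 'D' x 8 -> '8D'

RLE = 22D5A2H8D


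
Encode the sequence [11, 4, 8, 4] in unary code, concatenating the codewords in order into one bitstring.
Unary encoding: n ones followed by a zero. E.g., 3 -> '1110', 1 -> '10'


Encode each number as n ones followed by a terminating 0:
  11 -> 111111111110 (12 bits)
  4 -> 11110 (5 bits)
  8 -> 111111110 (9 bits)
  4 -> 11110 (5 bits)
Total length = 12 + 5 + 9 + 5 = 31 bits.

Unary([11, 4, 8, 4]) = 1111111111101111011111111011110 (31 bits)


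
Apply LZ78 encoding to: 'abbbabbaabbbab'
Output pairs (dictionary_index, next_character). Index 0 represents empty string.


LZ78 encoding steps:
Dictionary: {0: ''}
Step 1: w='' (idx 0), next='a' -> output (0, 'a'), add 'a' as idx 1
Step 2: w='' (idx 0), next='b' -> output (0, 'b'), add 'b' as idx 2
Step 3: w='b' (idx 2), next='b' -> output (2, 'b'), add 'bb' as idx 3
Step 4: w='a' (idx 1), next='b' -> output (1, 'b'), add 'ab' as idx 4
Step 5: w='b' (idx 2), next='a' -> output (2, 'a'), add 'ba' as idx 5
Step 6: w='ab' (idx 4), next='b' -> output (4, 'b'), add 'abb' as idx 6
Step 7: w='ba' (idx 5), next='b' -> output (5, 'b'), add 'bab' as idx 7


Encoded: [(0, 'a'), (0, 'b'), (2, 'b'), (1, 'b'), (2, 'a'), (4, 'b'), (5, 'b')]


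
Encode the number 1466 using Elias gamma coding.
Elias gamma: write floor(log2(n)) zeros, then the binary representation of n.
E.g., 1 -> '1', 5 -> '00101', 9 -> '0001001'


num_bits = floor(log2(1466)) + 1 = 11
leading_zeros = num_bits - 1 = 10
binary(1466) = 10110111010

Elias gamma(1466) = '0000000000' + '10110111010' = 000000000010110111010 (21 bits)
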